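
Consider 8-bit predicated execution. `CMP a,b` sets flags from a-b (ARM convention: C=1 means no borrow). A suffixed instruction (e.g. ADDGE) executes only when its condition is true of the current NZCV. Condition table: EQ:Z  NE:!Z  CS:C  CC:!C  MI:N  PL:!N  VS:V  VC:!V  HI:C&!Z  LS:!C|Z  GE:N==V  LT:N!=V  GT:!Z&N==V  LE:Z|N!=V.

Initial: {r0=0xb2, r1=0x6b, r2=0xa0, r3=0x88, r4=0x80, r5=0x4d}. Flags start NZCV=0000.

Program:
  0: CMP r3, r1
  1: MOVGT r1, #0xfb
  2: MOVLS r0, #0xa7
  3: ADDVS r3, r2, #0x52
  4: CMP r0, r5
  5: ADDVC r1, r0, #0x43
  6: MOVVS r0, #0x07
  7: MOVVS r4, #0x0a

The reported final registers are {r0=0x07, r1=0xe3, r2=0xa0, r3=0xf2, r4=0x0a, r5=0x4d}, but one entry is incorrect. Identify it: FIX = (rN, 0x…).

[0] flags=0011 → (cmp)
[1] flags=0011 GT?F → skip
[2] flags=0011 LS?F → skip
[3] flags=0011 VS?T → r3=0xf2
[4] flags=0011 → (cmp)
[5] flags=0011 VC?F → skip
[6] flags=0011 VS?T → r0=0x07
[7] flags=0011 VS?T → r4=0x0a

FIX = (r1, 0x6b)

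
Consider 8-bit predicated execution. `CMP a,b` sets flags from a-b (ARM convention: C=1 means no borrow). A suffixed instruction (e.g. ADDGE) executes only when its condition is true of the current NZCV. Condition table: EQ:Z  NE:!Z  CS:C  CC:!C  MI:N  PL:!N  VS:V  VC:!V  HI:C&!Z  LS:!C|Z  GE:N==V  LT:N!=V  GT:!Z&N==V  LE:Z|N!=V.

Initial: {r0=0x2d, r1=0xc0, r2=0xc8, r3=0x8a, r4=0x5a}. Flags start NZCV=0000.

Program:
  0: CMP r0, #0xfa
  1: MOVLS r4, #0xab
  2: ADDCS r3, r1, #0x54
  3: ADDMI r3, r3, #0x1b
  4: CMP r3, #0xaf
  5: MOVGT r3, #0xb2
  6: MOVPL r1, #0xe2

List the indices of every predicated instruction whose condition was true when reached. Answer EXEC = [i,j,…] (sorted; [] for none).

0: ✓ CMP  NZCV=0000
1: ✓ MOVLS  r4←0xab
2: · ADDCS
3: · ADDMI
4: ✓ CMP  NZCV=1000
5: · MOVGT
6: · MOVPL

EXEC = [1]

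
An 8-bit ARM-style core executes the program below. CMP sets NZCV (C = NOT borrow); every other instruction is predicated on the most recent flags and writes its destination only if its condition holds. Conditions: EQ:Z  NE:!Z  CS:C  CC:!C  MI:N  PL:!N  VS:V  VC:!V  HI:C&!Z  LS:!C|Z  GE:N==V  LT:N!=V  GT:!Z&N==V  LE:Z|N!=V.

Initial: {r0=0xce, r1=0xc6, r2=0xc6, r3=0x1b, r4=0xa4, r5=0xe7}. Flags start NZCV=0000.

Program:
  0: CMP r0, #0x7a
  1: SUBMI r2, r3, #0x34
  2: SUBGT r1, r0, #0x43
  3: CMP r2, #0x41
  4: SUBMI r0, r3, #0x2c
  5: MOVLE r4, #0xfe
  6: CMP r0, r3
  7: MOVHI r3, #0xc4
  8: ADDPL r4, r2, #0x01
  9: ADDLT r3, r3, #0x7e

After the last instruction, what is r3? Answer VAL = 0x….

[0] flags=0011 → (cmp)
[1] flags=0011 MI?F → skip
[2] flags=0011 GT?F → skip
[3] flags=1010 → (cmp)
[4] flags=1010 MI?T → r0=0xef
[5] flags=1010 LE?T → r4=0xfe
[6] flags=1010 → (cmp)
[7] flags=1010 HI?T → r3=0xc4
[8] flags=1010 PL?F → skip
[9] flags=1010 LT?T → r3=0x42

VAL = 0x42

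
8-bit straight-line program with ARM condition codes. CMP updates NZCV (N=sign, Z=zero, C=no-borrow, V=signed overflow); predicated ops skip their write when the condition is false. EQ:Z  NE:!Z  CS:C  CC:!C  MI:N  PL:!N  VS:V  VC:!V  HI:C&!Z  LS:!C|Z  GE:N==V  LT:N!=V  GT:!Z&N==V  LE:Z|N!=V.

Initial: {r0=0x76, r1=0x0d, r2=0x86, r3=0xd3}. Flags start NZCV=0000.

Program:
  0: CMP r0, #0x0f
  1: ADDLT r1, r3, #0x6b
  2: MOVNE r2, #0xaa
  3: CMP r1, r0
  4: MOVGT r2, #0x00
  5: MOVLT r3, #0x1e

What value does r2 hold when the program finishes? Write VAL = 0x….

[0] flags=0010 → (cmp)
[1] flags=0010 LT?F → skip
[2] flags=0010 NE?T → r2=0xaa
[3] flags=1000 → (cmp)
[4] flags=1000 GT?F → skip
[5] flags=1000 LT?T → r3=0x1e

VAL = 0xaa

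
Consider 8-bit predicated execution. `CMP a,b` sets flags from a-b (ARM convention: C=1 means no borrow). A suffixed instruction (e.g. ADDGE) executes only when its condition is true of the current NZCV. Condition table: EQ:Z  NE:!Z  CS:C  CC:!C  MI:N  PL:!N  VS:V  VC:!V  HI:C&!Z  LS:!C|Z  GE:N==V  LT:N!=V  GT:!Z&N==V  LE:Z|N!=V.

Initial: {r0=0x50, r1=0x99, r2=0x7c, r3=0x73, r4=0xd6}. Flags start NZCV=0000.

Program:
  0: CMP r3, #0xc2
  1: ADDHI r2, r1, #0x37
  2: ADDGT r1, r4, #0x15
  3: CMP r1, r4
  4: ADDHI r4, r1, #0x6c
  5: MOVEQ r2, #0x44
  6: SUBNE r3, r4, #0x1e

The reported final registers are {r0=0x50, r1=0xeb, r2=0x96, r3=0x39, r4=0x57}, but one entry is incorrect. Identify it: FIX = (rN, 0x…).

FIX = (r2, 0x7c)

0: ✓ CMP  NZCV=1001
1: · ADDHI
2: ✓ ADDGT  r1←0xeb
3: ✓ CMP  NZCV=0010
4: ✓ ADDHI  r4←0x57
5: · MOVEQ
6: ✓ SUBNE  r3←0x39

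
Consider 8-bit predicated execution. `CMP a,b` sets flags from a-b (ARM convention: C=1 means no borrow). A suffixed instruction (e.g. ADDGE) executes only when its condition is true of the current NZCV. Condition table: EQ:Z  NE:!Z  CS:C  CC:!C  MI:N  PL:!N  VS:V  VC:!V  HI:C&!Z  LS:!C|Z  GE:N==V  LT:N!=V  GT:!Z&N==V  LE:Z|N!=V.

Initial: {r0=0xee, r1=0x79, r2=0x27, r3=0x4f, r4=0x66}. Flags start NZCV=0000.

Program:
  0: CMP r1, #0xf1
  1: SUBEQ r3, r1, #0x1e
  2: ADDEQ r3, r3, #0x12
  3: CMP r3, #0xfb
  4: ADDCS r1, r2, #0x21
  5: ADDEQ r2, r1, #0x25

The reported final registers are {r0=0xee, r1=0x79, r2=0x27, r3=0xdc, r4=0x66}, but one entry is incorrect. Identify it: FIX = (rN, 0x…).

[0] flags=1001 → (cmp)
[1] flags=1001 EQ?F → skip
[2] flags=1001 EQ?F → skip
[3] flags=0000 → (cmp)
[4] flags=0000 CS?F → skip
[5] flags=0000 EQ?F → skip

FIX = (r3, 0x4f)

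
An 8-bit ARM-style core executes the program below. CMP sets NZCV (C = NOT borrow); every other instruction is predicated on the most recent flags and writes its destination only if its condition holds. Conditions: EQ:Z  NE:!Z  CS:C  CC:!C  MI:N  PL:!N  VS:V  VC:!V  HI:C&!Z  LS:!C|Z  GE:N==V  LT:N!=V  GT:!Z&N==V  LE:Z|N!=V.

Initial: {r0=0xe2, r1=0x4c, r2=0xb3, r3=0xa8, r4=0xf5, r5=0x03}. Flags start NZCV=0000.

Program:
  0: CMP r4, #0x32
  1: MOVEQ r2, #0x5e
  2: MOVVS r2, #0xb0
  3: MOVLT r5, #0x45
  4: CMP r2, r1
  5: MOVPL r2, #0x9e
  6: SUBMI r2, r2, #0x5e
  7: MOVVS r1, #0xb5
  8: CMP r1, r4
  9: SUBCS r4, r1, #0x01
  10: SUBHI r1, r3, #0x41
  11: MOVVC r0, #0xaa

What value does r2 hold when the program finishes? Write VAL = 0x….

VAL = 0x9e

0: ✓ CMP  NZCV=1010
1: · MOVEQ
2: · MOVVS
3: ✓ MOVLT  r5←0x45
4: ✓ CMP  NZCV=0011
5: ✓ MOVPL  r2←0x9e
6: · SUBMI
7: ✓ MOVVS  r1←0xb5
8: ✓ CMP  NZCV=1000
9: · SUBCS
10: · SUBHI
11: ✓ MOVVC  r0←0xaa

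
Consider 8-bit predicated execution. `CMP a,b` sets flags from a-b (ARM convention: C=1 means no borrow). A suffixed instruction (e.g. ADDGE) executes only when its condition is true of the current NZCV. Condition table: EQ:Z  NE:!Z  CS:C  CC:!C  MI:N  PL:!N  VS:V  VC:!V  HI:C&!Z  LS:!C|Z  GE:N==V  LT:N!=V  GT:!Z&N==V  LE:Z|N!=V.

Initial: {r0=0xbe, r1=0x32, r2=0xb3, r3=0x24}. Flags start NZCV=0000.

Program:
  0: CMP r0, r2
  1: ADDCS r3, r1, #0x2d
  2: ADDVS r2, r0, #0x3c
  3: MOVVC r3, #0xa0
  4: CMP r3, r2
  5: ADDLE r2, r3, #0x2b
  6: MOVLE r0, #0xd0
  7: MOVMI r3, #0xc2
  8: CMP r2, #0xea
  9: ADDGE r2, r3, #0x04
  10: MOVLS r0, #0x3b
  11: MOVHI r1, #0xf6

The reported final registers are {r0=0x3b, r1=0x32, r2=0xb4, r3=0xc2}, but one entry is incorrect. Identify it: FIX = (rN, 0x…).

0: ✓ CMP  NZCV=0010
1: ✓ ADDCS  r3←0x5f
2: · ADDVS
3: ✓ MOVVC  r3←0xa0
4: ✓ CMP  NZCV=1000
5: ✓ ADDLE  r2←0xcb
6: ✓ MOVLE  r0←0xd0
7: ✓ MOVMI  r3←0xc2
8: ✓ CMP  NZCV=1000
9: · ADDGE
10: ✓ MOVLS  r0←0x3b
11: · MOVHI

FIX = (r2, 0xcb)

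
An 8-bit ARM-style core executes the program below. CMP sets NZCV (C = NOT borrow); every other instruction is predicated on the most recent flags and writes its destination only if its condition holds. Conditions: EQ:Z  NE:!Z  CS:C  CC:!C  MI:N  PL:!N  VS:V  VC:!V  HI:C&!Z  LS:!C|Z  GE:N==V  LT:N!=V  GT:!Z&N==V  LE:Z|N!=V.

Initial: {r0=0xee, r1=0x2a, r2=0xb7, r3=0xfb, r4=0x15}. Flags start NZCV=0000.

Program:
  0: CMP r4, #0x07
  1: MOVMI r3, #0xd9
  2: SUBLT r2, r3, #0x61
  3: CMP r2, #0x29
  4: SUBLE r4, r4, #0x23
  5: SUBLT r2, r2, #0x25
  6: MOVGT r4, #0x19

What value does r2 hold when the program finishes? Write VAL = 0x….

VAL = 0x92

0: ✓ CMP  NZCV=0010
1: · MOVMI
2: · SUBLT
3: ✓ CMP  NZCV=1010
4: ✓ SUBLE  r4←0xf2
5: ✓ SUBLT  r2←0x92
6: · MOVGT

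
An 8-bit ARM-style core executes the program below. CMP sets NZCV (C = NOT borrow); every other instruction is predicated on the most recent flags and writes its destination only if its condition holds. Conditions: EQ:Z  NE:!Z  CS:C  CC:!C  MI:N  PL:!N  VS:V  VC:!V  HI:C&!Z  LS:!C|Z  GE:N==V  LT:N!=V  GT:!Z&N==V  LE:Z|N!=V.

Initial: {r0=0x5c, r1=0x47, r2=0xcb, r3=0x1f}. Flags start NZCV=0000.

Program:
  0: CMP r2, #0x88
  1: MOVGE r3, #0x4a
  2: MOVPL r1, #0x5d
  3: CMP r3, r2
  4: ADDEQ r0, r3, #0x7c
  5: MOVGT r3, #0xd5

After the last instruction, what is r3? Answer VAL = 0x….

0: ✓ CMP  NZCV=0010
1: ✓ MOVGE  r3←0x4a
2: ✓ MOVPL  r1←0x5d
3: ✓ CMP  NZCV=0000
4: · ADDEQ
5: ✓ MOVGT  r3←0xd5

VAL = 0xd5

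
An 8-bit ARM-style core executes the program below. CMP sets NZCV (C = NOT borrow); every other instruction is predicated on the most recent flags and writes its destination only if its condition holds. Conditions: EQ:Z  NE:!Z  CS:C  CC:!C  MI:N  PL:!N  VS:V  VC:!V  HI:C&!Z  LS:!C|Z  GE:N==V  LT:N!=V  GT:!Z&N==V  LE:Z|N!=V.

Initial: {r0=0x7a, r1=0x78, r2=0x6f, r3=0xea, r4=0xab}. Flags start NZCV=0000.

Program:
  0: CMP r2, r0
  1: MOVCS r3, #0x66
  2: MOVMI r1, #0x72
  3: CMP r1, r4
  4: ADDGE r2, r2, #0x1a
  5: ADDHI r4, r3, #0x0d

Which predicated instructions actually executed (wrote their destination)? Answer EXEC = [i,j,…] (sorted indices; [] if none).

EXEC = [2,4]

0: ✓ CMP  NZCV=1000
1: · MOVCS
2: ✓ MOVMI  r1←0x72
3: ✓ CMP  NZCV=1001
4: ✓ ADDGE  r2←0x89
5: · ADDHI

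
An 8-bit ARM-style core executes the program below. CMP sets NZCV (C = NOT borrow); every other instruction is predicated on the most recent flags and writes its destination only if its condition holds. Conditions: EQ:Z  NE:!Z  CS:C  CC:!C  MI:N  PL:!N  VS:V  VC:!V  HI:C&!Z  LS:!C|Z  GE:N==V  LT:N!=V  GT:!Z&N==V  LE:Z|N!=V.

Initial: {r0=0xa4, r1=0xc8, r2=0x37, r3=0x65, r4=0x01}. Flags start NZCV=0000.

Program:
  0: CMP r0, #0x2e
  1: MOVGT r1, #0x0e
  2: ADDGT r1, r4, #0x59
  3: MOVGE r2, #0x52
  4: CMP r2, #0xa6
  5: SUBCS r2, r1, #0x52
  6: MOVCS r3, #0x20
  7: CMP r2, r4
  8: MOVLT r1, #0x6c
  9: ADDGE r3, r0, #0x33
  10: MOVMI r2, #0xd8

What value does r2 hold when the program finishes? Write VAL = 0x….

VAL = 0x37

[0] flags=0011 → (cmp)
[1] flags=0011 GT?F → skip
[2] flags=0011 GT?F → skip
[3] flags=0011 GE?F → skip
[4] flags=1001 → (cmp)
[5] flags=1001 CS?F → skip
[6] flags=1001 CS?F → skip
[7] flags=0010 → (cmp)
[8] flags=0010 LT?F → skip
[9] flags=0010 GE?T → r3=0xd7
[10] flags=0010 MI?F → skip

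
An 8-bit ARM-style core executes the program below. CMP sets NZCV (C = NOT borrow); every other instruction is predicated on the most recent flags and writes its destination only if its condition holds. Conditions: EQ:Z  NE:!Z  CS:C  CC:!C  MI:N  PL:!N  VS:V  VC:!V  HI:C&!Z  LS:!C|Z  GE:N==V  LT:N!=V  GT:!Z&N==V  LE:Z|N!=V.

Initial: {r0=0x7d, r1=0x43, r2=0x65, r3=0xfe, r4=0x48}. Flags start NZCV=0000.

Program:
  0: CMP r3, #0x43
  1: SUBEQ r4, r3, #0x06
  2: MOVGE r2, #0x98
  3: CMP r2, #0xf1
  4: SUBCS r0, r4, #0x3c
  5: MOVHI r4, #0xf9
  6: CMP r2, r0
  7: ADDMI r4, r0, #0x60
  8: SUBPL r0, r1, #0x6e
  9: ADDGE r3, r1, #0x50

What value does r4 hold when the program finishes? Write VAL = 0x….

0: ✓ CMP  NZCV=1010
1: · SUBEQ
2: · MOVGE
3: ✓ CMP  NZCV=0000
4: · SUBCS
5: · MOVHI
6: ✓ CMP  NZCV=1000
7: ✓ ADDMI  r4←0xdd
8: · SUBPL
9: · ADDGE

VAL = 0xdd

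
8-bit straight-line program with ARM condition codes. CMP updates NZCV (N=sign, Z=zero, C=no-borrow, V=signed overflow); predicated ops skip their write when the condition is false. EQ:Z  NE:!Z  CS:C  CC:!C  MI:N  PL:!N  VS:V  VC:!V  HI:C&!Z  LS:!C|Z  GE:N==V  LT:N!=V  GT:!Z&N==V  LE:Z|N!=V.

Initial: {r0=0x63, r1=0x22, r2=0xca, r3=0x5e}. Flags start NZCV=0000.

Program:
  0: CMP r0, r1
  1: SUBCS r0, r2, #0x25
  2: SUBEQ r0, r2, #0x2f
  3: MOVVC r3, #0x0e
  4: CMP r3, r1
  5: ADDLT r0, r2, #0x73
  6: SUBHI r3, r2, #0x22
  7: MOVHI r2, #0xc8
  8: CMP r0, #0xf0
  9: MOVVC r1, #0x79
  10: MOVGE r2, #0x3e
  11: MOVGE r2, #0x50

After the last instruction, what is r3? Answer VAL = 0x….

VAL = 0x0e

0: ✓ CMP  NZCV=0010
1: ✓ SUBCS  r0←0xa5
2: · SUBEQ
3: ✓ MOVVC  r3←0x0e
4: ✓ CMP  NZCV=1000
5: ✓ ADDLT  r0←0x3d
6: · SUBHI
7: · MOVHI
8: ✓ CMP  NZCV=0000
9: ✓ MOVVC  r1←0x79
10: ✓ MOVGE  r2←0x3e
11: ✓ MOVGE  r2←0x50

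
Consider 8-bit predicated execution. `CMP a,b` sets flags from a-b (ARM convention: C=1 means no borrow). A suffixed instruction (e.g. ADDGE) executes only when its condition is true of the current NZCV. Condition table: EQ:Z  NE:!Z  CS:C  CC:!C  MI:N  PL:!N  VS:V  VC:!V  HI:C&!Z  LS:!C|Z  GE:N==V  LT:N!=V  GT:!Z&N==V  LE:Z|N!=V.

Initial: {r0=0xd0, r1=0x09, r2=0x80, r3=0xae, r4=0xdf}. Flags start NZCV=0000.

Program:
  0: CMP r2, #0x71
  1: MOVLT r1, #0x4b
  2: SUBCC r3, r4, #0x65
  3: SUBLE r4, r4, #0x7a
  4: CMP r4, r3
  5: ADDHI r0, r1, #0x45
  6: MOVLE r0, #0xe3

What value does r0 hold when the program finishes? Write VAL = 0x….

0: ✓ CMP  NZCV=0011
1: ✓ MOVLT  r1←0x4b
2: · SUBCC
3: ✓ SUBLE  r4←0x65
4: ✓ CMP  NZCV=1001
5: · ADDHI
6: · MOVLE

VAL = 0xd0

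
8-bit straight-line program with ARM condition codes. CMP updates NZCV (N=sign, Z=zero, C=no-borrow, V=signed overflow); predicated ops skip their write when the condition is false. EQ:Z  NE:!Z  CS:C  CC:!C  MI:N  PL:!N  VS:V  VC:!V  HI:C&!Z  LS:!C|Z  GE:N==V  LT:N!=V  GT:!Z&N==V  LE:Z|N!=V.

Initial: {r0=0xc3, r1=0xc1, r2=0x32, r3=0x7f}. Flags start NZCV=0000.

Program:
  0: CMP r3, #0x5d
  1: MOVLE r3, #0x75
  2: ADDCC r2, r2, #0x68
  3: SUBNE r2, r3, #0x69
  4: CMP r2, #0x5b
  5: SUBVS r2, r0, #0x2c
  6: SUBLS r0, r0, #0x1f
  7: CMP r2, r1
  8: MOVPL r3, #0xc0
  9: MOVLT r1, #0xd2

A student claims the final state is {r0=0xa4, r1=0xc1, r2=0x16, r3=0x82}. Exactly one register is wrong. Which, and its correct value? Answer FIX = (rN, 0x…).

FIX = (r3, 0xc0)

0: ✓ CMP  NZCV=0010
1: · MOVLE
2: · ADDCC
3: ✓ SUBNE  r2←0x16
4: ✓ CMP  NZCV=1000
5: · SUBVS
6: ✓ SUBLS  r0←0xa4
7: ✓ CMP  NZCV=0000
8: ✓ MOVPL  r3←0xc0
9: · MOVLT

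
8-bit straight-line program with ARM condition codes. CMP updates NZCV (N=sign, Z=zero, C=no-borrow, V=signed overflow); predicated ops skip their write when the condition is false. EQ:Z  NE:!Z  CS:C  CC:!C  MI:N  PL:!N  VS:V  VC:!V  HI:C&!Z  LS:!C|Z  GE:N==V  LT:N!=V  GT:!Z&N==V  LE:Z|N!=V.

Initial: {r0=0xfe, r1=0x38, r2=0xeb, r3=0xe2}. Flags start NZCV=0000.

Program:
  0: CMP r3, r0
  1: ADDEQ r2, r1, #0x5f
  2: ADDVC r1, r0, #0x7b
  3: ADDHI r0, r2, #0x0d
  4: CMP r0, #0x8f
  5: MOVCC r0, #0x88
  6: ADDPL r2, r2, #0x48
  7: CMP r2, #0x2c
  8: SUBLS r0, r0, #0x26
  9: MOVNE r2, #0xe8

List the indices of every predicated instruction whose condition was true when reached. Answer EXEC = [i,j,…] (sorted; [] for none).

EXEC = [2,6,9]

0: ✓ CMP  NZCV=1000
1: · ADDEQ
2: ✓ ADDVC  r1←0x79
3: · ADDHI
4: ✓ CMP  NZCV=0010
5: · MOVCC
6: ✓ ADDPL  r2←0x33
7: ✓ CMP  NZCV=0010
8: · SUBLS
9: ✓ MOVNE  r2←0xe8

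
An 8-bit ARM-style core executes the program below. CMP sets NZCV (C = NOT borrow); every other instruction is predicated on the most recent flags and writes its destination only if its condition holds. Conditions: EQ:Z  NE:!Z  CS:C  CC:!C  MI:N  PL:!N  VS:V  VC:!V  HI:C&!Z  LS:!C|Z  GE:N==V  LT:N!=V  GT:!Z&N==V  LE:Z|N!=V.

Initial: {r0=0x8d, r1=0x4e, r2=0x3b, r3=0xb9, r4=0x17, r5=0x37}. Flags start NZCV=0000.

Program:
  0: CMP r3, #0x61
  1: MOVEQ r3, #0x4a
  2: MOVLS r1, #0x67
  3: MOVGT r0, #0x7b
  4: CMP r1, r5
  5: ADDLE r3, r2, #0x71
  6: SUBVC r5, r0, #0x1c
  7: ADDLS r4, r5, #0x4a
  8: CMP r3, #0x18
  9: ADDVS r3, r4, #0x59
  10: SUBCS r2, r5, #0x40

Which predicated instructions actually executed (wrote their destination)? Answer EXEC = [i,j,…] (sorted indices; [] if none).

EXEC = [6,10]

[0] flags=0011 → (cmp)
[1] flags=0011 EQ?F → skip
[2] flags=0011 LS?F → skip
[3] flags=0011 GT?F → skip
[4] flags=0010 → (cmp)
[5] flags=0010 LE?F → skip
[6] flags=0010 VC?T → r5=0x71
[7] flags=0010 LS?F → skip
[8] flags=1010 → (cmp)
[9] flags=1010 VS?F → skip
[10] flags=1010 CS?T → r2=0x31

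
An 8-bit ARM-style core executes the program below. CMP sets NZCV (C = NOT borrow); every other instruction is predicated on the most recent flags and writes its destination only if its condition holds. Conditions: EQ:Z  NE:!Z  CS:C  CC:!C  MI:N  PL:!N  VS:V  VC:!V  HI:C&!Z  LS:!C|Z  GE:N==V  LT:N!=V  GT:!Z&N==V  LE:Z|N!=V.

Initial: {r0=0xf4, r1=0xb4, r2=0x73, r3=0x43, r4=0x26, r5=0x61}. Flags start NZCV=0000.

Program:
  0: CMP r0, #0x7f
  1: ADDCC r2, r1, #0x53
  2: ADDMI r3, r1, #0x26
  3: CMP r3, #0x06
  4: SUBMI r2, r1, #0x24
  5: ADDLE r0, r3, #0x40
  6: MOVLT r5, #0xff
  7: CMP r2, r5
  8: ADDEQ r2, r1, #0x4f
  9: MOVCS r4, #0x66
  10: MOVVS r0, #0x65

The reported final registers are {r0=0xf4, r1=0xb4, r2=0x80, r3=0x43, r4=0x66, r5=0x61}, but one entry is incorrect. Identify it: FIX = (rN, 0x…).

[0] flags=0011 → (cmp)
[1] flags=0011 CC?F → skip
[2] flags=0011 MI?F → skip
[3] flags=0010 → (cmp)
[4] flags=0010 MI?F → skip
[5] flags=0010 LE?F → skip
[6] flags=0010 LT?F → skip
[7] flags=0010 → (cmp)
[8] flags=0010 EQ?F → skip
[9] flags=0010 CS?T → r4=0x66
[10] flags=0010 VS?F → skip

FIX = (r2, 0x73)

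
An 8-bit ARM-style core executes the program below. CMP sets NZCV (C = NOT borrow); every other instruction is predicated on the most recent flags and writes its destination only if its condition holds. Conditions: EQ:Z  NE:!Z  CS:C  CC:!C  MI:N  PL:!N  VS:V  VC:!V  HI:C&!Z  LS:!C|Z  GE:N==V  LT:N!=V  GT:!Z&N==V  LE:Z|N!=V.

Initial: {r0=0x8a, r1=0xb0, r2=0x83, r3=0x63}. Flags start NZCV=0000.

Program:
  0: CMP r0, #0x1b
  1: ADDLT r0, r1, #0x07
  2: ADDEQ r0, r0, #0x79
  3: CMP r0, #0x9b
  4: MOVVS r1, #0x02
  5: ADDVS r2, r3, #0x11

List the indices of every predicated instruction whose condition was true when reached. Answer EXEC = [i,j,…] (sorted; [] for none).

0: ✓ CMP  NZCV=0011
1: ✓ ADDLT  r0←0xb7
2: · ADDEQ
3: ✓ CMP  NZCV=0010
4: · MOVVS
5: · ADDVS

EXEC = [1]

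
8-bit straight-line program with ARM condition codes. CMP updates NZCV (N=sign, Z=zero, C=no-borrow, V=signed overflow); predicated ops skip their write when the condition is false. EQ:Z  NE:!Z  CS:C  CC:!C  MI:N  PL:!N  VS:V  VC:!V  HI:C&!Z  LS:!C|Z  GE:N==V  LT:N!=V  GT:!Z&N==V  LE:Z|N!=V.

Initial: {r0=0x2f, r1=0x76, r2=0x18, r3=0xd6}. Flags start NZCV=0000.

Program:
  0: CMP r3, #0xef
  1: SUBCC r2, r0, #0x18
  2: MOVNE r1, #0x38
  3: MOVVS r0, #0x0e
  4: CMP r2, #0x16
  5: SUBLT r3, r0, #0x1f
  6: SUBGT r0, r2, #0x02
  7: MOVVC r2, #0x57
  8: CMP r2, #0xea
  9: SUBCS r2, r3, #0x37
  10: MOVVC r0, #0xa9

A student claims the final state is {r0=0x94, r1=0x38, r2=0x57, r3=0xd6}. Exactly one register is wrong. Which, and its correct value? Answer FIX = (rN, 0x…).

0: ✓ CMP  NZCV=1000
1: ✓ SUBCC  r2←0x17
2: ✓ MOVNE  r1←0x38
3: · MOVVS
4: ✓ CMP  NZCV=0010
5: · SUBLT
6: ✓ SUBGT  r0←0x15
7: ✓ MOVVC  r2←0x57
8: ✓ CMP  NZCV=0000
9: · SUBCS
10: ✓ MOVVC  r0←0xa9

FIX = (r0, 0xa9)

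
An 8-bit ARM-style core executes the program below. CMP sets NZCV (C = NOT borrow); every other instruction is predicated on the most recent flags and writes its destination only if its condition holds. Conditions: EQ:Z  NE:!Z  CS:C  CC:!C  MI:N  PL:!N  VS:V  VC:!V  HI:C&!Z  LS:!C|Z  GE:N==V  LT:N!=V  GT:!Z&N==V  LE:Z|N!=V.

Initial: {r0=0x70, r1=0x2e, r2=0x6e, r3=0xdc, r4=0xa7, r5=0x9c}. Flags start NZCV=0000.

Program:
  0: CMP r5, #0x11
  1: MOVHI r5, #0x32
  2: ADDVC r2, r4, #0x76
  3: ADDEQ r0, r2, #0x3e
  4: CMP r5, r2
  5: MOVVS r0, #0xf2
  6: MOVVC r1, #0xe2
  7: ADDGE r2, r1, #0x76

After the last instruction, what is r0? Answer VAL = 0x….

0: ✓ CMP  NZCV=1010
1: ✓ MOVHI  r5←0x32
2: ✓ ADDVC  r2←0x1d
3: · ADDEQ
4: ✓ CMP  NZCV=0010
5: · MOVVS
6: ✓ MOVVC  r1←0xe2
7: ✓ ADDGE  r2←0x58

VAL = 0x70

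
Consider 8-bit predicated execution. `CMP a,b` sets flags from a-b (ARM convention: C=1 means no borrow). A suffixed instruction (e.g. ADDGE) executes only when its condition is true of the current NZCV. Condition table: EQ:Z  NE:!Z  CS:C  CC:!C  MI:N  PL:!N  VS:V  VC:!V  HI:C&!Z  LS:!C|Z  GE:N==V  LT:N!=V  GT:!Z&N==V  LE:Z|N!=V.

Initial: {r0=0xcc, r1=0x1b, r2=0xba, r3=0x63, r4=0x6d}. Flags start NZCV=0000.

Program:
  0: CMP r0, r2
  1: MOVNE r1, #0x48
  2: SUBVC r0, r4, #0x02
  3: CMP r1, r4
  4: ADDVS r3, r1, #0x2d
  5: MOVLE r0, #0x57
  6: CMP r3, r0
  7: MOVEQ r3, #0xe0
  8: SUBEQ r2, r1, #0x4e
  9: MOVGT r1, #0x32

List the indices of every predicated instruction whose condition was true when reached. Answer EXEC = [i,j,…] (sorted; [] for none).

0: ✓ CMP  NZCV=0010
1: ✓ MOVNE  r1←0x48
2: ✓ SUBVC  r0←0x6b
3: ✓ CMP  NZCV=1000
4: · ADDVS
5: ✓ MOVLE  r0←0x57
6: ✓ CMP  NZCV=0010
7: · MOVEQ
8: · SUBEQ
9: ✓ MOVGT  r1←0x32

EXEC = [1,2,5,9]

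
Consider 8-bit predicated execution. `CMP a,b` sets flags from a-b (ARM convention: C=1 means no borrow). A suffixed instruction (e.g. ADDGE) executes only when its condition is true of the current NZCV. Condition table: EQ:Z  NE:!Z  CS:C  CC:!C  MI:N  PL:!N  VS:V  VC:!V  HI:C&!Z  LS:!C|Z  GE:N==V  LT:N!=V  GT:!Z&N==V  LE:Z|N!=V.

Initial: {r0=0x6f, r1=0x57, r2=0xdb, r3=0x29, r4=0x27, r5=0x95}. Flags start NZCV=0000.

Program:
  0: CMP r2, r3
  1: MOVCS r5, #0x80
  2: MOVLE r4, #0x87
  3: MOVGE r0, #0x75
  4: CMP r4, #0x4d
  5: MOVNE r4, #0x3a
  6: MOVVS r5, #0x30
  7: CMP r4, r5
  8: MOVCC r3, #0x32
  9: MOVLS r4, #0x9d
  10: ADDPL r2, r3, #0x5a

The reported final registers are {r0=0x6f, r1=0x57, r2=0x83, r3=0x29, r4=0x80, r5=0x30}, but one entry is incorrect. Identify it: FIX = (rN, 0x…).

FIX = (r4, 0x3a)

0: ✓ CMP  NZCV=1010
1: ✓ MOVCS  r5←0x80
2: ✓ MOVLE  r4←0x87
3: · MOVGE
4: ✓ CMP  NZCV=0011
5: ✓ MOVNE  r4←0x3a
6: ✓ MOVVS  r5←0x30
7: ✓ CMP  NZCV=0010
8: · MOVCC
9: · MOVLS
10: ✓ ADDPL  r2←0x83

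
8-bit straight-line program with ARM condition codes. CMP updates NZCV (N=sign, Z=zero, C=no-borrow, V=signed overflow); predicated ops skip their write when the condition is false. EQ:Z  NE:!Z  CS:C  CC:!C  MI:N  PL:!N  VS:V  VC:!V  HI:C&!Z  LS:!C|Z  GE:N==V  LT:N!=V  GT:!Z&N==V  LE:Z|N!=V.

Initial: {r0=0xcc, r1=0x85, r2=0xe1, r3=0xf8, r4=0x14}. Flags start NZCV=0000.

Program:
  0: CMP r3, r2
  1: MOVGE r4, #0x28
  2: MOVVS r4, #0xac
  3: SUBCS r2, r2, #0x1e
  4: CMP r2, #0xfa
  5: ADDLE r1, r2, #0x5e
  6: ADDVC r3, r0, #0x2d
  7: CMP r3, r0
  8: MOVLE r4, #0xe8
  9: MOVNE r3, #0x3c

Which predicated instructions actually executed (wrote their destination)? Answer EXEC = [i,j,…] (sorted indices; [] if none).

EXEC = [1,3,5,6,9]

[0] flags=0010 → (cmp)
[1] flags=0010 GE?T → r4=0x28
[2] flags=0010 VS?F → skip
[3] flags=0010 CS?T → r2=0xc3
[4] flags=1000 → (cmp)
[5] flags=1000 LE?T → r1=0x21
[6] flags=1000 VC?T → r3=0xf9
[7] flags=0010 → (cmp)
[8] flags=0010 LE?F → skip
[9] flags=0010 NE?T → r3=0x3c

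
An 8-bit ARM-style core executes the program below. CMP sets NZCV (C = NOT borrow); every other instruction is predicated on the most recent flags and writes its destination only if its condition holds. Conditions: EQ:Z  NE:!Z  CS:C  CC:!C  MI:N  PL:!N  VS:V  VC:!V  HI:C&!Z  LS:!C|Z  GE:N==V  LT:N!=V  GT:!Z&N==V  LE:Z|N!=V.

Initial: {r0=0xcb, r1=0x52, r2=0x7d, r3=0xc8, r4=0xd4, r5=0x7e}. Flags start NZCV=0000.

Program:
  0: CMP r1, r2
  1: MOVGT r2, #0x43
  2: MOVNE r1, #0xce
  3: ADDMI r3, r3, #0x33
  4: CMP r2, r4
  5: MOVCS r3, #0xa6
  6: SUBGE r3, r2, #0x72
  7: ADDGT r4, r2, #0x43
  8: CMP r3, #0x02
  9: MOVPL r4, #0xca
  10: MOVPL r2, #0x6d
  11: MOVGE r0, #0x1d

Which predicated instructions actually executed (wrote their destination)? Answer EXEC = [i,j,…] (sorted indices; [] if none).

[0] flags=1000 → (cmp)
[1] flags=1000 GT?F → skip
[2] flags=1000 NE?T → r1=0xce
[3] flags=1000 MI?T → r3=0xfb
[4] flags=1001 → (cmp)
[5] flags=1001 CS?F → skip
[6] flags=1001 GE?T → r3=0x0b
[7] flags=1001 GT?T → r4=0xc0
[8] flags=0010 → (cmp)
[9] flags=0010 PL?T → r4=0xca
[10] flags=0010 PL?T → r2=0x6d
[11] flags=0010 GE?T → r0=0x1d

EXEC = [2,3,6,7,9,10,11]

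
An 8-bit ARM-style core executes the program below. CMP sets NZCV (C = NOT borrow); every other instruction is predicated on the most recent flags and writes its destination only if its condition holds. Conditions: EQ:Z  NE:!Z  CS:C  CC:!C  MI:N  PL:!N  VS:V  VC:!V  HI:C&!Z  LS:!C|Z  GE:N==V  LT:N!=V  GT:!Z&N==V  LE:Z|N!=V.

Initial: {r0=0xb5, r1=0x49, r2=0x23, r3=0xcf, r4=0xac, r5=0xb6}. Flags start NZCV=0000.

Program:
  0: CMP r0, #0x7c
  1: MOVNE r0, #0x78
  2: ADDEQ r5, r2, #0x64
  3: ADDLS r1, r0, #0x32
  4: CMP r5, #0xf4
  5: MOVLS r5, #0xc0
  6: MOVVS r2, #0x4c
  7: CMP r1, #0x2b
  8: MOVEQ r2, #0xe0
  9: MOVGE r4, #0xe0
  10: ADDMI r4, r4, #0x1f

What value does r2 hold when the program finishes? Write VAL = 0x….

0: ✓ CMP  NZCV=0011
1: ✓ MOVNE  r0←0x78
2: · ADDEQ
3: · ADDLS
4: ✓ CMP  NZCV=1000
5: ✓ MOVLS  r5←0xc0
6: · MOVVS
7: ✓ CMP  NZCV=0010
8: · MOVEQ
9: ✓ MOVGE  r4←0xe0
10: · ADDMI

VAL = 0x23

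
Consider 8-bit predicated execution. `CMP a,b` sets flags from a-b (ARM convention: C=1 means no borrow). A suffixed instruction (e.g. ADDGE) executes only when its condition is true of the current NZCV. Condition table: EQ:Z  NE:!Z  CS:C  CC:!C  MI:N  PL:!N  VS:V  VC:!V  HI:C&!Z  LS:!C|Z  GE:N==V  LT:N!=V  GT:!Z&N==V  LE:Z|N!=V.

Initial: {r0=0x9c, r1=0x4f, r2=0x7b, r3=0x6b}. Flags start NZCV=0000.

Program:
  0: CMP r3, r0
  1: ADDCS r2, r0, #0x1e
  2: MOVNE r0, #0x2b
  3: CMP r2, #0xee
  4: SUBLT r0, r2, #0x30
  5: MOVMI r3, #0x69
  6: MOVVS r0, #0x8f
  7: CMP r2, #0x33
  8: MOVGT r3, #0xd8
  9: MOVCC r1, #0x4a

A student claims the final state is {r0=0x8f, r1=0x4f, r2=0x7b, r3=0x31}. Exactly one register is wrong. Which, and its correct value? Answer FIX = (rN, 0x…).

FIX = (r3, 0xd8)

[0] flags=1001 → (cmp)
[1] flags=1001 CS?F → skip
[2] flags=1001 NE?T → r0=0x2b
[3] flags=1001 → (cmp)
[4] flags=1001 LT?F → skip
[5] flags=1001 MI?T → r3=0x69
[6] flags=1001 VS?T → r0=0x8f
[7] flags=0010 → (cmp)
[8] flags=0010 GT?T → r3=0xd8
[9] flags=0010 CC?F → skip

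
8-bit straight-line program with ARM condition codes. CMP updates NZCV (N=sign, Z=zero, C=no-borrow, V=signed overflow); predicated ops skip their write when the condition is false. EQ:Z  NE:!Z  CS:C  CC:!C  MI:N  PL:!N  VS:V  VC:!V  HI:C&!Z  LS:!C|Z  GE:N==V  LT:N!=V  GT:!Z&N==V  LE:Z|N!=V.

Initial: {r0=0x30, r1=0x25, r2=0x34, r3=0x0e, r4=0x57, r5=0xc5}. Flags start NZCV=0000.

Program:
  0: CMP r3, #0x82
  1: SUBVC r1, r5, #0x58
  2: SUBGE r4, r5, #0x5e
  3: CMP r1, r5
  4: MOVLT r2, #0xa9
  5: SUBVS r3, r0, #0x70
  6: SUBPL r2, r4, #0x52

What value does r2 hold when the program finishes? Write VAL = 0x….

0: ✓ CMP  NZCV=1001
1: · SUBVC
2: ✓ SUBGE  r4←0x67
3: ✓ CMP  NZCV=0000
4: · MOVLT
5: · SUBVS
6: ✓ SUBPL  r2←0x15

VAL = 0x15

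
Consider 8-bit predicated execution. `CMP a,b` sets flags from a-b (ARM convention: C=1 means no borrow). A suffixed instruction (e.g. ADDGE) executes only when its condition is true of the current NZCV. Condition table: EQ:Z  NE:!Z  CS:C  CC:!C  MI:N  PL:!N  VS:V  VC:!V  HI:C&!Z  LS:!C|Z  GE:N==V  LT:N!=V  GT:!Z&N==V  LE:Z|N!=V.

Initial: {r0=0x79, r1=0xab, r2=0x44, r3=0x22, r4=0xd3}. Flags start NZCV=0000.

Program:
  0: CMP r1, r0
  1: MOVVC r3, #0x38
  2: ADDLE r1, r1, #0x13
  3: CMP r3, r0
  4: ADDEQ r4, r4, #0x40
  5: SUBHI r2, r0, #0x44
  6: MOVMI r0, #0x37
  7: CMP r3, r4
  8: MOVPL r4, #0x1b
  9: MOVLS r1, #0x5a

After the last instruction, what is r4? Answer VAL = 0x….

VAL = 0x1b

[0] flags=0011 → (cmp)
[1] flags=0011 VC?F → skip
[2] flags=0011 LE?T → r1=0xbe
[3] flags=1000 → (cmp)
[4] flags=1000 EQ?F → skip
[5] flags=1000 HI?F → skip
[6] flags=1000 MI?T → r0=0x37
[7] flags=0000 → (cmp)
[8] flags=0000 PL?T → r4=0x1b
[9] flags=0000 LS?T → r1=0x5a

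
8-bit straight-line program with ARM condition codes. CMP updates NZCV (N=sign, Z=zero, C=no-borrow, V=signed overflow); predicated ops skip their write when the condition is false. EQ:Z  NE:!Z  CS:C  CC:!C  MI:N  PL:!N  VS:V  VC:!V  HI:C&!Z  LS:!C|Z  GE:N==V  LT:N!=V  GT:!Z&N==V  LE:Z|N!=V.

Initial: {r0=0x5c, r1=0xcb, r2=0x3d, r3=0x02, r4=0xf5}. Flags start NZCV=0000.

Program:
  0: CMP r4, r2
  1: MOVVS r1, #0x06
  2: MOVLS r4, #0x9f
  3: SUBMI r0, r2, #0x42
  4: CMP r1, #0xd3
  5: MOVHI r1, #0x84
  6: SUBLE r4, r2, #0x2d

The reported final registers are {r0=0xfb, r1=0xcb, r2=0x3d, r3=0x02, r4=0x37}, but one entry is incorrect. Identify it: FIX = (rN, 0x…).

FIX = (r4, 0x10)

[0] flags=1010 → (cmp)
[1] flags=1010 VS?F → skip
[2] flags=1010 LS?F → skip
[3] flags=1010 MI?T → r0=0xfb
[4] flags=1000 → (cmp)
[5] flags=1000 HI?F → skip
[6] flags=1000 LE?T → r4=0x10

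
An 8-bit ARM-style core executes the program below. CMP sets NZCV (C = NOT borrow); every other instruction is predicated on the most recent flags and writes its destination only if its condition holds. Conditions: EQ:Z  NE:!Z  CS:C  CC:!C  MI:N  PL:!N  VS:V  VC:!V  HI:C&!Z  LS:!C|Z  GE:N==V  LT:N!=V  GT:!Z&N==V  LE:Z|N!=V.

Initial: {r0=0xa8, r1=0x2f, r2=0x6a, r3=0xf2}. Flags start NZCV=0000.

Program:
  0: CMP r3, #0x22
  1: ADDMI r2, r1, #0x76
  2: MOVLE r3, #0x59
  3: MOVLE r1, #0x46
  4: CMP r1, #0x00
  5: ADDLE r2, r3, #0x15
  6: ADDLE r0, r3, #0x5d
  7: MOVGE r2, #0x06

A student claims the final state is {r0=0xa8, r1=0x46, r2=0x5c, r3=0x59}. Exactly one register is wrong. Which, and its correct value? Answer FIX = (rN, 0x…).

[0] flags=1010 → (cmp)
[1] flags=1010 MI?T → r2=0xa5
[2] flags=1010 LE?T → r3=0x59
[3] flags=1010 LE?T → r1=0x46
[4] flags=0010 → (cmp)
[5] flags=0010 LE?F → skip
[6] flags=0010 LE?F → skip
[7] flags=0010 GE?T → r2=0x06

FIX = (r2, 0x06)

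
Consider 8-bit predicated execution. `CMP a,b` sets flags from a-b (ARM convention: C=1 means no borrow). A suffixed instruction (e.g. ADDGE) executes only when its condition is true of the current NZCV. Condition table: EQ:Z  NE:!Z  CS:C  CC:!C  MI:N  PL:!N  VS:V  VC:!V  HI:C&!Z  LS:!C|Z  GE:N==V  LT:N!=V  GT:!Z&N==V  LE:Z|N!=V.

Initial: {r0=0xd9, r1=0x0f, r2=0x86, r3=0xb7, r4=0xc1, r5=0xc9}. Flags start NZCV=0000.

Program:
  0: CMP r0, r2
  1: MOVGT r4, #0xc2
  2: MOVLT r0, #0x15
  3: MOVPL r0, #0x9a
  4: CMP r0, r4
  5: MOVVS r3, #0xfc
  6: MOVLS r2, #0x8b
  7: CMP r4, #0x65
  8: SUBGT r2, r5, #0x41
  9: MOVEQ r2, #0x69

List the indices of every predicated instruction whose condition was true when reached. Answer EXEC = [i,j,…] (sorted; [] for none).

EXEC = [1,3,6]

[0] flags=0010 → (cmp)
[1] flags=0010 GT?T → r4=0xc2
[2] flags=0010 LT?F → skip
[3] flags=0010 PL?T → r0=0x9a
[4] flags=1000 → (cmp)
[5] flags=1000 VS?F → skip
[6] flags=1000 LS?T → r2=0x8b
[7] flags=0011 → (cmp)
[8] flags=0011 GT?F → skip
[9] flags=0011 EQ?F → skip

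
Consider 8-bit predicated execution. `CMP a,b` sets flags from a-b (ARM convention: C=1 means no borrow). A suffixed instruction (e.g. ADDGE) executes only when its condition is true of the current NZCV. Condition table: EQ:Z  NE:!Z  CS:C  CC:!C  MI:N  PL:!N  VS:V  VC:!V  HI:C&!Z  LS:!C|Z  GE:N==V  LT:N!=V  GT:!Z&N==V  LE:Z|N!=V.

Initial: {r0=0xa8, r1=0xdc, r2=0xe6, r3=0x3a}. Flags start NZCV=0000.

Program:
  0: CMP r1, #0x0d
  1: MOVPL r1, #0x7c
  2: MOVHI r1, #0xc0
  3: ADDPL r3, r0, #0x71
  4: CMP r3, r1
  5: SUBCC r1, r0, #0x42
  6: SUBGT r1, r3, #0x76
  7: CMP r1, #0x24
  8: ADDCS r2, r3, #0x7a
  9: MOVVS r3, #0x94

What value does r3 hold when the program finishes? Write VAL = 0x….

VAL = 0x3a

0: ✓ CMP  NZCV=1010
1: · MOVPL
2: ✓ MOVHI  r1←0xc0
3: · ADDPL
4: ✓ CMP  NZCV=0000
5: ✓ SUBCC  r1←0x66
6: ✓ SUBGT  r1←0xc4
7: ✓ CMP  NZCV=1010
8: ✓ ADDCS  r2←0xb4
9: · MOVVS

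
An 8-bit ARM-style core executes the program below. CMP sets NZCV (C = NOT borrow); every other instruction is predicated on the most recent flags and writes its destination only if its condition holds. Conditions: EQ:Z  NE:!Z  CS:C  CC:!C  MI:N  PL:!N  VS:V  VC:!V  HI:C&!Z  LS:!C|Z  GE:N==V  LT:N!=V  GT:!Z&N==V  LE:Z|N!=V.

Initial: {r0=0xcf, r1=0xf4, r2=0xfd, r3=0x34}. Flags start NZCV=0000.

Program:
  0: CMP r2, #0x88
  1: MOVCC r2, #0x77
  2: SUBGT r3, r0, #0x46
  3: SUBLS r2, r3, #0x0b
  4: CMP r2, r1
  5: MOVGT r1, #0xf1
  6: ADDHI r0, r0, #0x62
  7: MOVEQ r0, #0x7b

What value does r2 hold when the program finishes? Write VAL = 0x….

0: ✓ CMP  NZCV=0010
1: · MOVCC
2: ✓ SUBGT  r3←0x89
3: · SUBLS
4: ✓ CMP  NZCV=0010
5: ✓ MOVGT  r1←0xf1
6: ✓ ADDHI  r0←0x31
7: · MOVEQ

VAL = 0xfd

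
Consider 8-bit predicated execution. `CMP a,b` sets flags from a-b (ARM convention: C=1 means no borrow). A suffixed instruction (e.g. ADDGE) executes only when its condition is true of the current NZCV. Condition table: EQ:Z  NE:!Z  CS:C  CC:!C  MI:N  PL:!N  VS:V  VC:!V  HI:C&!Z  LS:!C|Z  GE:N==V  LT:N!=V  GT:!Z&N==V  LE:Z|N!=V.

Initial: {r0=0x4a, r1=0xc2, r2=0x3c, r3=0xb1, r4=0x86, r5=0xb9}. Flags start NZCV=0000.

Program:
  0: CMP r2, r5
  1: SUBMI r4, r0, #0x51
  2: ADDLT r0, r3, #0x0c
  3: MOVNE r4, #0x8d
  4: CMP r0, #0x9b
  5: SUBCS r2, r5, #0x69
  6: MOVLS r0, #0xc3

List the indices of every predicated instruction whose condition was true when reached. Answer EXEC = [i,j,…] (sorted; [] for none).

[0] flags=1001 → (cmp)
[1] flags=1001 MI?T → r4=0xf9
[2] flags=1001 LT?F → skip
[3] flags=1001 NE?T → r4=0x8d
[4] flags=1001 → (cmp)
[5] flags=1001 CS?F → skip
[6] flags=1001 LS?T → r0=0xc3

EXEC = [1,3,6]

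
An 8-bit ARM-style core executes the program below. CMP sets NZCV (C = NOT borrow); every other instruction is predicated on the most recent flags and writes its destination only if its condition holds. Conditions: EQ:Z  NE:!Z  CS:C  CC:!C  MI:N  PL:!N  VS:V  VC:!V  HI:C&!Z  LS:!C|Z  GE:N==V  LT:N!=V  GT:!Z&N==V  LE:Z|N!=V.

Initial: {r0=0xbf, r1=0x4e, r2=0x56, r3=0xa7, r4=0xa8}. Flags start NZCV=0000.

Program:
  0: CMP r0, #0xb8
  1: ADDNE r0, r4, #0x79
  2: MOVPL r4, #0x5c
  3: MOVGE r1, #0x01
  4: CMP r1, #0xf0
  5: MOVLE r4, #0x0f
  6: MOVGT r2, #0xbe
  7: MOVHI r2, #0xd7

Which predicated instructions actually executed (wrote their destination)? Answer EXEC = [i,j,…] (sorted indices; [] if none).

EXEC = [1,2,3,6]

0: ✓ CMP  NZCV=0010
1: ✓ ADDNE  r0←0x21
2: ✓ MOVPL  r4←0x5c
3: ✓ MOVGE  r1←0x01
4: ✓ CMP  NZCV=0000
5: · MOVLE
6: ✓ MOVGT  r2←0xbe
7: · MOVHI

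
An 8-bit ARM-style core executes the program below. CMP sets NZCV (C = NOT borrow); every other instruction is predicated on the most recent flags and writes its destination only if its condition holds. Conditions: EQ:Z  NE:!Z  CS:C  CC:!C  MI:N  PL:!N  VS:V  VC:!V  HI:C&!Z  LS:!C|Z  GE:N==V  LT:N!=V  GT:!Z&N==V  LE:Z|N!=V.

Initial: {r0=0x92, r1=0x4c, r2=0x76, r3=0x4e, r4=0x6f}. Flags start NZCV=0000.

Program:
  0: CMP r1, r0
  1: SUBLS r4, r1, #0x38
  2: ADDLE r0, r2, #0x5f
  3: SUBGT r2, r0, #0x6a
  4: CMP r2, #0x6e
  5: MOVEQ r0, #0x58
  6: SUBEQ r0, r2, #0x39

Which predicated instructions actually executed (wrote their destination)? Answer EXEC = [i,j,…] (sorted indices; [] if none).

[0] flags=1001 → (cmp)
[1] flags=1001 LS?T → r4=0x14
[2] flags=1001 LE?F → skip
[3] flags=1001 GT?T → r2=0x28
[4] flags=1000 → (cmp)
[5] flags=1000 EQ?F → skip
[6] flags=1000 EQ?F → skip

EXEC = [1,3]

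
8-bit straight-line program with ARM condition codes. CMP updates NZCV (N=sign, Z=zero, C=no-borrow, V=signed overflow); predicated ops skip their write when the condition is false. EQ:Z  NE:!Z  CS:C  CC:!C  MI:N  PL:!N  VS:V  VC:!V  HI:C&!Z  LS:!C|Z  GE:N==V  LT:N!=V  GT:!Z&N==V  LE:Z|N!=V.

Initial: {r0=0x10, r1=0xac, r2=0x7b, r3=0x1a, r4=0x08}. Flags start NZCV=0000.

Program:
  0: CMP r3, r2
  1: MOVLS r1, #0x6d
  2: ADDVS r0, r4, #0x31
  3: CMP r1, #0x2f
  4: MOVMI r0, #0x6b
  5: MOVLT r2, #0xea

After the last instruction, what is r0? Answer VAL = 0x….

VAL = 0x10

0: ✓ CMP  NZCV=1000
1: ✓ MOVLS  r1←0x6d
2: · ADDVS
3: ✓ CMP  NZCV=0010
4: · MOVMI
5: · MOVLT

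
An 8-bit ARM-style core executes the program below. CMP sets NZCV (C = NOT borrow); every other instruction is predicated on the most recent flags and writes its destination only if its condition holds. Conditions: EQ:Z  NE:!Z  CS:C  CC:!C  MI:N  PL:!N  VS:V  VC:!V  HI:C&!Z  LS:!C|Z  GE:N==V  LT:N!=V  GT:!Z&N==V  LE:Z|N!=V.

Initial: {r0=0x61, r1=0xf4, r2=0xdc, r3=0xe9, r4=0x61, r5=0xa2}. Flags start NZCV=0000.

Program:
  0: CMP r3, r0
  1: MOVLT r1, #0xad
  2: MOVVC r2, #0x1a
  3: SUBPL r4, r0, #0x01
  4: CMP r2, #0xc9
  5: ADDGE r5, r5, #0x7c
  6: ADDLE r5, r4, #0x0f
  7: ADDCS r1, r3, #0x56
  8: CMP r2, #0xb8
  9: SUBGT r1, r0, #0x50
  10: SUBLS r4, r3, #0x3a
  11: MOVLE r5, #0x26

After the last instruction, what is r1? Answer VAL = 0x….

VAL = 0x11

[0] flags=1010 → (cmp)
[1] flags=1010 LT?T → r1=0xad
[2] flags=1010 VC?T → r2=0x1a
[3] flags=1010 PL?F → skip
[4] flags=0000 → (cmp)
[5] flags=0000 GE?T → r5=0x1e
[6] flags=0000 LE?F → skip
[7] flags=0000 CS?F → skip
[8] flags=0000 → (cmp)
[9] flags=0000 GT?T → r1=0x11
[10] flags=0000 LS?T → r4=0xaf
[11] flags=0000 LE?F → skip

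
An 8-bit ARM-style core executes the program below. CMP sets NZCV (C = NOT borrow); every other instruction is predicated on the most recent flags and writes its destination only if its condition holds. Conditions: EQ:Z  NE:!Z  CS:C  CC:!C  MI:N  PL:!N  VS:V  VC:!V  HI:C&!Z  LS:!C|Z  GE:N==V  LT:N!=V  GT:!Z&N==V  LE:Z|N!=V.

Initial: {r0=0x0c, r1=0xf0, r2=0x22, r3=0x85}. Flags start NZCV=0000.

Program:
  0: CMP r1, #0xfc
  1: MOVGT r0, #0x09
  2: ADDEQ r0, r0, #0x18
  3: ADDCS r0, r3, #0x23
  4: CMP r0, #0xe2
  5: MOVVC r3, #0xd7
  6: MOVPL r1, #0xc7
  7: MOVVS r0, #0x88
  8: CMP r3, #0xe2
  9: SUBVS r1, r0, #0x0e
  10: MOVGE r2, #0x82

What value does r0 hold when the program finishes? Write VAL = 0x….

[0] flags=1000 → (cmp)
[1] flags=1000 GT?F → skip
[2] flags=1000 EQ?F → skip
[3] flags=1000 CS?F → skip
[4] flags=0000 → (cmp)
[5] flags=0000 VC?T → r3=0xd7
[6] flags=0000 PL?T → r1=0xc7
[7] flags=0000 VS?F → skip
[8] flags=1000 → (cmp)
[9] flags=1000 VS?F → skip
[10] flags=1000 GE?F → skip

VAL = 0x0c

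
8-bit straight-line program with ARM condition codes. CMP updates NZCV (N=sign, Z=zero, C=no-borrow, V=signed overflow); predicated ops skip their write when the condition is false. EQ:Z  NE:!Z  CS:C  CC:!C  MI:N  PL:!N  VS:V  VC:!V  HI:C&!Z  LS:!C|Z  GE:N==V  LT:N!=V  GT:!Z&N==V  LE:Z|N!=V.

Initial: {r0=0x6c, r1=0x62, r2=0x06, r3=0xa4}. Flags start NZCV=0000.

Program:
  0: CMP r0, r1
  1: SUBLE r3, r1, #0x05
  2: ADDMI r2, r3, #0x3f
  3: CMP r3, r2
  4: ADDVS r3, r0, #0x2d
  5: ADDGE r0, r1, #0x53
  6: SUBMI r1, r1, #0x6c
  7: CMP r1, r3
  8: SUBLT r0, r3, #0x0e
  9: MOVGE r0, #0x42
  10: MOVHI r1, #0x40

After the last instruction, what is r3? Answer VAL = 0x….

VAL = 0xa4

0: ✓ CMP  NZCV=0010
1: · SUBLE
2: · ADDMI
3: ✓ CMP  NZCV=1010
4: · ADDVS
5: · ADDGE
6: ✓ SUBMI  r1←0xf6
7: ✓ CMP  NZCV=0010
8: · SUBLT
9: ✓ MOVGE  r0←0x42
10: ✓ MOVHI  r1←0x40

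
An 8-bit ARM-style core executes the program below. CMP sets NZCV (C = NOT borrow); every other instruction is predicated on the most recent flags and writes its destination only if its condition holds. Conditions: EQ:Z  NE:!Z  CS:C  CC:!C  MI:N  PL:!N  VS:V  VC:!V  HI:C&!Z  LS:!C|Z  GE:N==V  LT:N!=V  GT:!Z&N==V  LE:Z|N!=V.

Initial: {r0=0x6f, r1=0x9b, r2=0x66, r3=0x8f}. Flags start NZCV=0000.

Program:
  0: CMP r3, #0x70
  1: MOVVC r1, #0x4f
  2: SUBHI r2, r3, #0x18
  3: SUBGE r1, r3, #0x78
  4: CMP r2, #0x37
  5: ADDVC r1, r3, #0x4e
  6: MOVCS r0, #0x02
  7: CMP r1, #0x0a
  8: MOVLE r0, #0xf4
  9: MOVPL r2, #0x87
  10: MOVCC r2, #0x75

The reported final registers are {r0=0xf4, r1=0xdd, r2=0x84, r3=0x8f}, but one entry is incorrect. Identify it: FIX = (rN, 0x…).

[0] flags=0011 → (cmp)
[1] flags=0011 VC?F → skip
[2] flags=0011 HI?T → r2=0x77
[3] flags=0011 GE?F → skip
[4] flags=0010 → (cmp)
[5] flags=0010 VC?T → r1=0xdd
[6] flags=0010 CS?T → r0=0x02
[7] flags=1010 → (cmp)
[8] flags=1010 LE?T → r0=0xf4
[9] flags=1010 PL?F → skip
[10] flags=1010 CC?F → skip

FIX = (r2, 0x77)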